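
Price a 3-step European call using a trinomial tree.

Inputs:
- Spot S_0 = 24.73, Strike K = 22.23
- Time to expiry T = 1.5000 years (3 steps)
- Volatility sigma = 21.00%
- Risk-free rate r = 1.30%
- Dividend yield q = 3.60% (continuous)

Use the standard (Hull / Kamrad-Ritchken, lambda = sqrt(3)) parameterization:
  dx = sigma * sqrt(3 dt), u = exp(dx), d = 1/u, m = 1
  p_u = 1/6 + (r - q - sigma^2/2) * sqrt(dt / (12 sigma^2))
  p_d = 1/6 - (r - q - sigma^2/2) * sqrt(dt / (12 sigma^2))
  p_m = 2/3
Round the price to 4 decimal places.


dt = T/N = 0.500000; dx = sigma*sqrt(3*dt) = 0.257196
u = exp(dx) = 1.293299; d = 1/u = 0.773216
p_u = 0.122877, p_m = 0.666667, p_d = 0.210456
Discount per step: exp(-r*dt) = 0.993521
Stock lattice S(k, j) with j the centered position index:
  k=0: S(0,+0) = 24.7300
  k=1: S(1,-1) = 19.1216; S(1,+0) = 24.7300; S(1,+1) = 31.9833
  k=2: S(2,-2) = 14.7852; S(2,-1) = 19.1216; S(2,+0) = 24.7300; S(2,+1) = 31.9833; S(2,+2) = 41.3640
  k=3: S(3,-3) = 11.4321; S(3,-2) = 14.7852; S(3,-1) = 19.1216; S(3,+0) = 24.7300; S(3,+1) = 31.9833; S(3,+2) = 41.3640; S(3,+3) = 53.4960
Terminal payoffs V(N, j) = max(S_T - K, 0):
  V(3,-3) = 0.000000; V(3,-2) = 0.000000; V(3,-1) = 0.000000; V(3,+0) = 2.500000; V(3,+1) = 9.753288; V(3,+2) = 19.133958; V(3,+3) = 31.265971
Backward induction: V(k, j) = exp(-r*dt) * [p_u * V(k+1, j+1) + p_m * V(k+1, j) + p_d * V(k+1, j-1)]
  V(2,-2) = exp(-r*dt) * [p_u*0.000000 + p_m*0.000000 + p_d*0.000000] = 0.000000
  V(2,-1) = exp(-r*dt) * [p_u*2.500000 + p_m*0.000000 + p_d*0.000000] = 0.305203
  V(2,+0) = exp(-r*dt) * [p_u*9.753288 + p_m*2.500000 + p_d*0.000000] = 2.846560
  V(2,+1) = exp(-r*dt) * [p_u*19.133958 + p_m*9.753288 + p_d*2.500000] = 9.318690
  V(2,+2) = exp(-r*dt) * [p_u*31.265971 + p_m*19.133958 + p_d*9.753288] = 18.529651
  V(1,-1) = exp(-r*dt) * [p_u*2.846560 + p_m*0.305203 + p_d*0.000000] = 0.549661
  V(1,+0) = exp(-r*dt) * [p_u*9.318690 + p_m*2.846560 + p_d*0.305203] = 3.086863
  V(1,+1) = exp(-r*dt) * [p_u*18.529651 + p_m*9.318690 + p_d*2.846560] = 9.029524
  V(0,+0) = exp(-r*dt) * [p_u*9.029524 + p_m*3.086863 + p_d*0.549661] = 3.261840

Answer: Price = V(0,0) = 3.2618


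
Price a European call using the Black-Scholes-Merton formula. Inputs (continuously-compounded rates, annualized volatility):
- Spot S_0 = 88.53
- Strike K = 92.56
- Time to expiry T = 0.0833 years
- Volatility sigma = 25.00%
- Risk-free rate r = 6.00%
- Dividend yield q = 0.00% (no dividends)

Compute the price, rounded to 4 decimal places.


Answer: Price = 1.1950

Derivation:
d1 = (ln(S/K) + (r - q + 0.5*sigma^2) * T) / (sigma * sqrt(T)) = -0.51160437
d2 = d1 - sigma * sqrt(T) = -0.58375872
exp(-rT) = 0.99501447; exp(-qT) = 1.00000000
C = S_0 * exp(-qT) * N(d1) - K * exp(-rT) * N(d2)
N(d1) = 0.30446396; N(d2) = 0.27969133
C = 88.5300 * 1.00000000 * 0.30446396 - 92.5600 * 0.99501447 * 0.27969133 = 1.1950


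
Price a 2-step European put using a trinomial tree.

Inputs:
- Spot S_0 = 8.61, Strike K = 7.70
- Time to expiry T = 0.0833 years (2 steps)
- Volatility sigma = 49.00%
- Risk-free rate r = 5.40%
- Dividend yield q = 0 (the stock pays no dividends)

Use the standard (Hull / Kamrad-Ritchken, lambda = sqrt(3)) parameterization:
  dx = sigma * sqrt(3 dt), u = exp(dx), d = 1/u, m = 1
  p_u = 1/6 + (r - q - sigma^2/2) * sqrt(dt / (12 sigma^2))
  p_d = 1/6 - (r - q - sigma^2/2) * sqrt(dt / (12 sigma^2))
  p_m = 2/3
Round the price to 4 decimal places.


Answer: Price = V(0,0) = 0.1553

Derivation:
dt = T/N = 0.041650; dx = sigma*sqrt(3*dt) = 0.173207
u = exp(dx) = 1.189112; d = 1/u = 0.840964
p_u = 0.158725, p_m = 0.666667, p_d = 0.174608
Discount per step: exp(-r*dt) = 0.997753
Stock lattice S(k, j) with j the centered position index:
  k=0: S(0,+0) = 8.6100
  k=1: S(1,-1) = 7.2407; S(1,+0) = 8.6100; S(1,+1) = 10.2383
  k=2: S(2,-2) = 6.0892; S(2,-1) = 7.2407; S(2,+0) = 8.6100; S(2,+1) = 10.2383; S(2,+2) = 12.1744
Terminal payoffs V(N, j) = max(K - S_T, 0):
  V(2,-2) = 1.610833; V(2,-1) = 0.459301; V(2,+0) = 0.000000; V(2,+1) = 0.000000; V(2,+2) = 0.000000
Backward induction: V(k, j) = exp(-r*dt) * [p_u * V(k+1, j+1) + p_m * V(k+1, j) + p_d * V(k+1, j-1)]
  V(1,-1) = exp(-r*dt) * [p_u*0.000000 + p_m*0.459301 + p_d*1.610833] = 0.586145
  V(1,+0) = exp(-r*dt) * [p_u*0.000000 + p_m*0.000000 + p_d*0.459301] = 0.080017
  V(1,+1) = exp(-r*dt) * [p_u*0.000000 + p_m*0.000000 + p_d*0.000000] = 0.000000
  V(0,+0) = exp(-r*dt) * [p_u*0.000000 + p_m*0.080017 + p_d*0.586145] = 0.155341


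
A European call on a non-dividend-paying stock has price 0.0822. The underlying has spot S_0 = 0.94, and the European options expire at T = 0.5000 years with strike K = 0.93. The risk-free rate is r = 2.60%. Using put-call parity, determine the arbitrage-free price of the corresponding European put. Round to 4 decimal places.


Put-call parity: C - P = S_0 * exp(-qT) - K * exp(-rT).
S_0 * exp(-qT) = 0.9400 * 1.00000000 = 0.94000000
K * exp(-rT) = 0.9300 * 0.98708414 = 0.91798825
P = C - S*exp(-qT) + K*exp(-rT)
P = 0.0822 - 0.94000000 + 0.91798825 = 0.0602

Answer: Put price = 0.0602


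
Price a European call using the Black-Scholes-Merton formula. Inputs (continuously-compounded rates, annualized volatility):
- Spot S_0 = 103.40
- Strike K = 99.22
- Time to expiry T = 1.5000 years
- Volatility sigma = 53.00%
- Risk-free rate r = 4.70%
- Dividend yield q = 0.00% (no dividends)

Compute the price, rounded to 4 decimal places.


d1 = (ln(S/K) + (r - q + 0.5*sigma^2) * T) / (sigma * sqrt(T)) = 0.49673858
d2 = d1 - sigma * sqrt(T) = -0.15237620
exp(-rT) = 0.93192774; exp(-qT) = 1.00000000
C = S_0 * exp(-qT) * N(d1) - K * exp(-rT) * N(d2)
N(d1) = 0.69031329; N(d2) = 0.43944511
C = 103.4000 * 1.00000000 * 0.69031329 - 99.2200 * 0.93192774 * 0.43944511 = 30.7447

Answer: Price = 30.7447


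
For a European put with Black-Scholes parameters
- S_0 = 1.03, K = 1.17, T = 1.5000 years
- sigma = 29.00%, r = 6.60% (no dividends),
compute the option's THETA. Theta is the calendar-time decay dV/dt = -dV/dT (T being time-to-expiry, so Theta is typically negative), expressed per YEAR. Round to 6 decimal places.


d1 = 0.0975011042; d2 = -0.2576749085
phi(d1) = 0.3970505145; exp(-qT) = 1.0000000000; exp(-rT) = 0.9057427080
Theta = -S*exp(-qT)*phi(d1)*sigma/(2*sqrt(T)) + r*K*exp(-rT)*N(-d2) - q*S*exp(-qT)*N(-d1)
N(-d1) = 0.4611642287; N(-d2) = 0.6016710938; sqrt(T) = 1.2247448714
Term 1 = -1.0300 * 1.0000000000 * 0.3970505145 * 0.2900 / (2 * 1.2247448714) = -0.0484178344
Term 2 = 0.0660 * 1.1700 * 0.9057427080 * 0.6016710938 = 0.0420817499
Term 3 = 0 (no dividend yield, q = 0)
Theta = -0.0484178344 + (0.0420817499) + (0.0000000000) = -0.006336

Answer: Theta = -0.006336


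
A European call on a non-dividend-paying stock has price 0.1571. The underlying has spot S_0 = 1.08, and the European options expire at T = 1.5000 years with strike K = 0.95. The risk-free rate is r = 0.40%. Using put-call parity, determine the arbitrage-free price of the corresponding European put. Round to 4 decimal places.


Answer: Put price = 0.0214

Derivation:
Put-call parity: C - P = S_0 * exp(-qT) - K * exp(-rT).
S_0 * exp(-qT) = 1.0800 * 1.00000000 = 1.08000000
K * exp(-rT) = 0.9500 * 0.99401796 = 0.94431707
P = C - S*exp(-qT) + K*exp(-rT)
P = 0.1571 - 1.08000000 + 0.94431707 = 0.0214


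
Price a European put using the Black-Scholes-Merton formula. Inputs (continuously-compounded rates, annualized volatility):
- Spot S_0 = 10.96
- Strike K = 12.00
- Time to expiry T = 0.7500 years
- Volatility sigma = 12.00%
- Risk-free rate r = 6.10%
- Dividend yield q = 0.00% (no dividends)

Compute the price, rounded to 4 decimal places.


d1 = (ln(S/K) + (r - q + 0.5*sigma^2) * T) / (sigma * sqrt(T)) = -0.38013096
d2 = d1 - sigma * sqrt(T) = -0.48405401
exp(-rT) = 0.95528075; exp(-qT) = 1.00000000
P = K * exp(-rT) * N(-d2) - S_0 * exp(-qT) * N(-d1)
N(-d1) = 0.64807590; N(-d2) = 0.68582623
P = 12.0000 * 0.95528075 * 0.68582623 - 10.9600 * 1.00000000 * 0.64807590 = 0.7590

Answer: Price = 0.7590


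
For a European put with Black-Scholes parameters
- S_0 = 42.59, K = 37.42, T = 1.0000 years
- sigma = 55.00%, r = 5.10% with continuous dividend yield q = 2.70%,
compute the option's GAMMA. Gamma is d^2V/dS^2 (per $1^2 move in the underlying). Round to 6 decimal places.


d1 = 0.5539348420; d2 = 0.0039348420
phi(d1) = 0.3421998220; exp(-qT) = 0.9733612415; exp(-rT) = 0.9502786705
Gamma = exp(-qT) * phi(d1) / (S * sigma * sqrt(T)) = 0.9733612415 * 0.3421998220 / (42.5900 * 0.5500 * 1.0000000000) = 0.014219

Answer: Gamma = 0.014219


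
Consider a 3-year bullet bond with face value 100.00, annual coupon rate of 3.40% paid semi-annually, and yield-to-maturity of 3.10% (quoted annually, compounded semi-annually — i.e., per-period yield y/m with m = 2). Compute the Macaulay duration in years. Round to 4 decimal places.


Answer: Macaulay duration = 2.8780 years

Derivation:
Coupon per period c = face * coupon_rate / m = 1.700000
Periods per year m = 2; per-period yield y/m = 0.015500
Number of cashflows N = 6
Cashflows (t years, CF_t, discount factor 1/(1+y/m)^(m*t), PV):
  t = 0.5000: CF_t = 1.700000, DF = 0.984737, PV = 1.674052
  t = 1.0000: CF_t = 1.700000, DF = 0.969706, PV = 1.648500
  t = 1.5000: CF_t = 1.700000, DF = 0.954905, PV = 1.623339
  t = 2.0000: CF_t = 1.700000, DF = 0.940330, PV = 1.598561
  t = 2.5000: CF_t = 1.700000, DF = 0.925977, PV = 1.574161
  t = 3.0000: CF_t = 101.700000, DF = 0.911844, PV = 92.734511
Price P = sum_t PV_t = 100.853125
Macaulay numerator sum_t t * PV_t:
  t * PV_t at t = 0.5000: 0.837026
  t * PV_t at t = 1.0000: 1.648500
  t * PV_t at t = 1.5000: 2.435008
  t * PV_t at t = 2.0000: 3.197122
  t * PV_t at t = 2.5000: 3.935404
  t * PV_t at t = 3.0000: 278.203533
Macaulay duration D = (sum_t t * PV_t) / P = 290.256593 / 100.853125 = 2.878013


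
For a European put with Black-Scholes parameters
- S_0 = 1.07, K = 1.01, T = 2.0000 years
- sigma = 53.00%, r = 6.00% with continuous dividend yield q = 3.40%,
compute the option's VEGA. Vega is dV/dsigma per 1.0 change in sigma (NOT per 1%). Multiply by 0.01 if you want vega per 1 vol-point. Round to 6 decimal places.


Answer: Vega = 0.492384

Derivation:
d1 = 0.5211354532; d2 = -0.2283977349
phi(d1) = 0.3482865866; exp(-qT) = 0.9342604736; exp(-rT) = 0.8869204367
Vega = S * exp(-qT) * phi(d1) * sqrt(T) = 1.0700 * 0.9342604736 * 0.3482865866 * 1.4142135624 = 0.492384


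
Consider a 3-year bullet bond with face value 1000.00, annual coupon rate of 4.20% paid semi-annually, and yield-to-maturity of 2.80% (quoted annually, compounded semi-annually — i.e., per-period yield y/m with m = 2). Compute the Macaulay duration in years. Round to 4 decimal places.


Coupon per period c = face * coupon_rate / m = 21.000000
Periods per year m = 2; per-period yield y/m = 0.014000
Number of cashflows N = 6
Cashflows (t years, CF_t, discount factor 1/(1+y/m)^(m*t), PV):
  t = 0.5000: CF_t = 21.000000, DF = 0.986193, PV = 20.710059
  t = 1.0000: CF_t = 21.000000, DF = 0.972577, PV = 20.424121
  t = 1.5000: CF_t = 21.000000, DF = 0.959149, PV = 20.142132
  t = 2.0000: CF_t = 21.000000, DF = 0.945906, PV = 19.864035
  t = 2.5000: CF_t = 21.000000, DF = 0.932847, PV = 19.589778
  t = 3.0000: CF_t = 1021.000000, DF = 0.919967, PV = 939.286352
Price P = sum_t PV_t = 1040.016478
Macaulay numerator sum_t t * PV_t:
  t * PV_t at t = 0.5000: 10.355030
  t * PV_t at t = 1.0000: 20.424121
  t * PV_t at t = 1.5000: 30.213197
  t * PV_t at t = 2.0000: 39.728070
  t * PV_t at t = 2.5000: 48.974446
  t * PV_t at t = 3.0000: 2817.859057
Macaulay duration D = (sum_t t * PV_t) / P = 2967.553921 / 1040.016478 = 2.853372

Answer: Macaulay duration = 2.8534 years


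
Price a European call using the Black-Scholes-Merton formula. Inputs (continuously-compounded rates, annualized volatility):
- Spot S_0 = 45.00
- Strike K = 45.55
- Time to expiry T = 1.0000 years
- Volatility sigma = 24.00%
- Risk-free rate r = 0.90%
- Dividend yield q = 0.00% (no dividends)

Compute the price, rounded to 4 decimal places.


Answer: Price = 4.2345

Derivation:
d1 = (ln(S/K) + (r - q + 0.5*sigma^2) * T) / (sigma * sqrt(T)) = 0.10688278
d2 = d1 - sigma * sqrt(T) = -0.13311722
exp(-rT) = 0.99104038; exp(-qT) = 1.00000000
C = S_0 * exp(-qT) * N(d1) - K * exp(-rT) * N(d2)
N(d1) = 0.54255901; N(d2) = 0.44705034
C = 45.0000 * 1.00000000 * 0.54255901 - 45.5500 * 0.99104038 * 0.44705034 = 4.2345


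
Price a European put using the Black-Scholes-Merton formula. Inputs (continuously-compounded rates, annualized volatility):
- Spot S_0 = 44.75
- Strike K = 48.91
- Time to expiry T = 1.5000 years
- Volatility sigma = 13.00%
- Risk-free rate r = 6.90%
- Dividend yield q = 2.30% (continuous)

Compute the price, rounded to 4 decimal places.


Answer: Price = 3.2265

Derivation:
d1 = (ln(S/K) + (r - q + 0.5*sigma^2) * T) / (sigma * sqrt(T)) = -0.04531826
d2 = d1 - sigma * sqrt(T) = -0.20453509
exp(-rT) = 0.90167602; exp(-qT) = 0.96608834
P = K * exp(-rT) * N(-d2) - S_0 * exp(-qT) * N(-d1)
N(-d1) = 0.51807318; N(-d2) = 0.58103231
P = 48.9100 * 0.90167602 * 0.58103231 - 44.7500 * 0.96608834 * 0.51807318 = 3.2265


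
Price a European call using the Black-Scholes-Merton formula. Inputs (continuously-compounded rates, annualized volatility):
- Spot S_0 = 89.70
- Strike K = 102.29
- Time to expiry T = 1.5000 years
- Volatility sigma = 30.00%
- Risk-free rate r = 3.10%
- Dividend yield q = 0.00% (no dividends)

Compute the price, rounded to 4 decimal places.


Answer: Price = 10.0404

Derivation:
d1 = (ln(S/K) + (r - q + 0.5*sigma^2) * T) / (sigma * sqrt(T)) = -0.04719663
d2 = d1 - sigma * sqrt(T) = -0.41462009
exp(-rT) = 0.95456456; exp(-qT) = 1.00000000
C = S_0 * exp(-qT) * N(d1) - K * exp(-rT) * N(d2)
N(d1) = 0.48117826; N(d2) = 0.33921002
C = 89.7000 * 1.00000000 * 0.48117826 - 102.2900 * 0.95456456 * 0.33921002 = 10.0404


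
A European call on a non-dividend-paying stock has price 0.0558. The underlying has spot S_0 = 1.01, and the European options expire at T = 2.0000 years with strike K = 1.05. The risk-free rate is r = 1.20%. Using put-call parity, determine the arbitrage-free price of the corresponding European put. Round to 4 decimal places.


Answer: Put price = 0.0709

Derivation:
Put-call parity: C - P = S_0 * exp(-qT) - K * exp(-rT).
S_0 * exp(-qT) = 1.0100 * 1.00000000 = 1.01000000
K * exp(-rT) = 1.0500 * 0.97628571 = 1.02510000
P = C - S*exp(-qT) + K*exp(-rT)
P = 0.0558 - 1.01000000 + 1.02510000 = 0.0709


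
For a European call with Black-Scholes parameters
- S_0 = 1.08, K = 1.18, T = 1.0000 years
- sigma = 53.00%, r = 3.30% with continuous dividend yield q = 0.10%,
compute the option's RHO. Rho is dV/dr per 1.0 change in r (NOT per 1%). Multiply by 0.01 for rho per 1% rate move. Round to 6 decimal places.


Answer: Rho = 0.405366

Derivation:
d1 = 0.1582954767; d2 = -0.3717045233
phi(d1) = 0.3939752211; exp(-qT) = 0.9990004998; exp(-rT) = 0.9675385596
N(d2) = 0.3550564284
Rho = K*T*exp(-rT)*N(d2) = 1.1800 * 1.0000 * 0.9675385596 * 0.3550564284 = 0.405366


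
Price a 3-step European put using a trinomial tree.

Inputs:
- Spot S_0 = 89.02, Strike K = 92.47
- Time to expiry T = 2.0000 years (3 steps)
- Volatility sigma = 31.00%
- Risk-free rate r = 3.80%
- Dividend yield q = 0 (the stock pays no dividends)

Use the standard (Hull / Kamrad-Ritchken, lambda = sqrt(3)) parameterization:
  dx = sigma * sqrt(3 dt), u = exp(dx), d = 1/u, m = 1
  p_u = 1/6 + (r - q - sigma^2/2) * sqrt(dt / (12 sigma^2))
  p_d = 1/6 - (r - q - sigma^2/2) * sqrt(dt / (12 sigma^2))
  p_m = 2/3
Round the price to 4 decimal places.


Answer: Price = V(0,0) = 12.7801

Derivation:
dt = T/N = 0.666667; dx = sigma*sqrt(3*dt) = 0.438406
u = exp(dx) = 1.550234; d = 1/u = 0.645064
p_u = 0.159025, p_m = 0.666667, p_d = 0.174308
Discount per step: exp(-r*dt) = 0.974985
Stock lattice S(k, j) with j the centered position index:
  k=0: S(0,+0) = 89.0200
  k=1: S(1,-1) = 57.4236; S(1,+0) = 89.0200; S(1,+1) = 138.0019
  k=2: S(2,-2) = 37.0419; S(2,-1) = 57.4236; S(2,+0) = 89.0200; S(2,+1) = 138.0019; S(2,+2) = 213.9353
  k=3: S(3,-3) = 23.8944; S(3,-2) = 37.0419; S(3,-1) = 57.4236; S(3,+0) = 89.0200; S(3,+1) = 138.0019; S(3,+2) = 213.9353; S(3,+3) = 331.6498
Terminal payoffs V(N, j) = max(K - S_T, 0):
  V(3,-3) = 68.575640; V(3,-2) = 55.428139; V(3,-1) = 35.046429; V(3,+0) = 3.450000; V(3,+1) = 0.000000; V(3,+2) = 0.000000; V(3,+3) = 0.000000
Backward induction: V(k, j) = exp(-r*dt) * [p_u * V(k+1, j+1) + p_m * V(k+1, j) + p_d * V(k+1, j-1)]
  V(2,-2) = exp(-r*dt) * [p_u*35.046429 + p_m*55.428139 + p_d*68.575640] = 53.115854
  V(2,-1) = exp(-r*dt) * [p_u*3.450000 + p_m*35.046429 + p_d*55.428139] = 32.734620
  V(2,+0) = exp(-r*dt) * [p_u*0.000000 + p_m*3.450000 + p_d*35.046429] = 8.198523
  V(2,+1) = exp(-r*dt) * [p_u*0.000000 + p_m*0.000000 + p_d*3.450000] = 0.586319
  V(2,+2) = exp(-r*dt) * [p_u*0.000000 + p_m*0.000000 + p_d*0.000000] = 0.000000
  V(1,-1) = exp(-r*dt) * [p_u*8.198523 + p_m*32.734620 + p_d*53.115854] = 31.575246
  V(1,+0) = exp(-r*dt) * [p_u*0.586319 + p_m*8.198523 + p_d*32.734620] = 10.983036
  V(1,+1) = exp(-r*dt) * [p_u*0.000000 + p_m*0.586319 + p_d*8.198523] = 1.774421
  V(0,+0) = exp(-r*dt) * [p_u*1.774421 + p_m*10.983036 + p_d*31.575246] = 12.780121


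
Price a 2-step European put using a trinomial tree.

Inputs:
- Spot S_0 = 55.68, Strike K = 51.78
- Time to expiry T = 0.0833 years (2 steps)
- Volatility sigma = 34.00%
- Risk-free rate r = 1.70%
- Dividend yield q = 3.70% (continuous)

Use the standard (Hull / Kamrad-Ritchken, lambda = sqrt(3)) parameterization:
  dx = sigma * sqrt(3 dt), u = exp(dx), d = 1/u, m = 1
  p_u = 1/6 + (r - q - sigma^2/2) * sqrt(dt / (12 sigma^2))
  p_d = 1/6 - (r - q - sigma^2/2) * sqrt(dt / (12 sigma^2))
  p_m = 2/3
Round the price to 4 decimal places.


dt = T/N = 0.041650; dx = sigma*sqrt(3*dt) = 0.120184
u = exp(dx) = 1.127704; d = 1/u = 0.886757
p_u = 0.153186, p_m = 0.666667, p_d = 0.180148
Discount per step: exp(-r*dt) = 0.999292
Stock lattice S(k, j) with j the centered position index:
  k=0: S(0,+0) = 55.6800
  k=1: S(1,-1) = 49.3746; S(1,+0) = 55.6800; S(1,+1) = 62.7906
  k=2: S(2,-2) = 43.7833; S(2,-1) = 49.3746; S(2,+0) = 55.6800; S(2,+1) = 62.7906; S(2,+2) = 70.8092
Terminal payoffs V(N, j) = max(K - S_T, 0):
  V(2,-2) = 7.996685; V(2,-1) = 2.405361; V(2,+0) = 0.000000; V(2,+1) = 0.000000; V(2,+2) = 0.000000
Backward induction: V(k, j) = exp(-r*dt) * [p_u * V(k+1, j+1) + p_m * V(k+1, j) + p_d * V(k+1, j-1)]
  V(1,-1) = exp(-r*dt) * [p_u*0.000000 + p_m*2.405361 + p_d*7.996685] = 3.042003
  V(1,+0) = exp(-r*dt) * [p_u*0.000000 + p_m*0.000000 + p_d*2.405361] = 0.433013
  V(1,+1) = exp(-r*dt) * [p_u*0.000000 + p_m*0.000000 + p_d*0.000000] = 0.000000
  V(0,+0) = exp(-r*dt) * [p_u*0.000000 + p_m*0.433013 + p_d*3.042003] = 0.836092

Answer: Price = V(0,0) = 0.8361


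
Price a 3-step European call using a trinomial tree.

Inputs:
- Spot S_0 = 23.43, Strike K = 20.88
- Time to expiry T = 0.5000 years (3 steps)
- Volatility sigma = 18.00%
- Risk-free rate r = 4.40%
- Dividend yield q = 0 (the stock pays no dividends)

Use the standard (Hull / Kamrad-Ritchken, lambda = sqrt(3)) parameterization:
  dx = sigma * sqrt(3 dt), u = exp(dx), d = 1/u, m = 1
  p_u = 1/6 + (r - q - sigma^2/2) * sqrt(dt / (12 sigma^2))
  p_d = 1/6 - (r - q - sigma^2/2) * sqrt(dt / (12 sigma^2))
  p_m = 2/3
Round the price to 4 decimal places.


dt = T/N = 0.166667; dx = sigma*sqrt(3*dt) = 0.127279
u = exp(dx) = 1.135734; d = 1/u = 0.880488
p_u = 0.184868, p_m = 0.666667, p_d = 0.148465
Discount per step: exp(-r*dt) = 0.992693
Stock lattice S(k, j) with j the centered position index:
  k=0: S(0,+0) = 23.4300
  k=1: S(1,-1) = 20.6298; S(1,+0) = 23.4300; S(1,+1) = 26.6102
  k=2: S(2,-2) = 18.1643; S(2,-1) = 20.6298; S(2,+0) = 23.4300; S(2,+1) = 26.6102; S(2,+2) = 30.2222
  k=3: S(3,-3) = 15.9935; S(3,-2) = 18.1643; S(3,-1) = 20.6298; S(3,+0) = 23.4300; S(3,+1) = 26.6102; S(3,+2) = 30.2222; S(3,+3) = 34.3243
Terminal payoffs V(N, j) = max(S_T - K, 0):
  V(3,-3) = 0.000000; V(3,-2) = 0.000000; V(3,-1) = 0.000000; V(3,+0) = 2.550000; V(3,+1) = 5.730250; V(3,+2) = 9.342168; V(3,+3) = 13.444347
Backward induction: V(k, j) = exp(-r*dt) * [p_u * V(k+1, j+1) + p_m * V(k+1, j) + p_d * V(k+1, j-1)]
  V(2,-2) = exp(-r*dt) * [p_u*0.000000 + p_m*0.000000 + p_d*0.000000] = 0.000000
  V(2,-1) = exp(-r*dt) * [p_u*2.550000 + p_m*0.000000 + p_d*0.000000] = 0.467969
  V(2,+0) = exp(-r*dt) * [p_u*5.730250 + p_m*2.550000 + p_d*0.000000] = 2.739179
  V(2,+1) = exp(-r*dt) * [p_u*9.342168 + p_m*5.730250 + p_d*2.550000] = 5.882525
  V(2,+2) = exp(-r*dt) * [p_u*13.444347 + p_m*9.342168 + p_d*5.730250] = 9.494404
  V(1,-1) = exp(-r*dt) * [p_u*2.739179 + p_m*0.467969 + p_d*0.000000] = 0.812387
  V(1,+0) = exp(-r*dt) * [p_u*5.882525 + p_m*2.739179 + p_d*0.467969] = 2.961292
  V(1,+1) = exp(-r*dt) * [p_u*9.494404 + p_m*5.882525 + p_d*2.739179] = 6.039119
  V(0,+0) = exp(-r*dt) * [p_u*6.039119 + p_m*2.961292 + p_d*0.812387] = 3.187784

Answer: Price = V(0,0) = 3.1878


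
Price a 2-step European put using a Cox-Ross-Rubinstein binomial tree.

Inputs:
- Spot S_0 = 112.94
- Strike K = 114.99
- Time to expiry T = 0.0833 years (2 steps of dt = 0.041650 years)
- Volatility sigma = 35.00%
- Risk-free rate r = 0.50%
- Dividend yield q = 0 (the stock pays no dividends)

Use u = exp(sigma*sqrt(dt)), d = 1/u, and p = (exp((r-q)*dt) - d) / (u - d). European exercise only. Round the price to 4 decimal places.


Answer: Price = V(0,0) = 5.5775

Derivation:
dt = T/N = 0.041650
u = exp(sigma*sqrt(dt)) = 1.074042; d = 1/u = 0.931062
p = (exp((r-q)*dt) - d) / (u - d) = 0.483607
Discount per step: exp(-r*dt) = 0.999792
Stock lattice S(k, i) with i counting down-moves:
  k=0: S(0,0) = 112.9400
  k=1: S(1,0) = 121.3023; S(1,1) = 105.1542
  k=2: S(2,0) = 130.2838; S(2,1) = 112.9400; S(2,2) = 97.9051
Terminal payoffs V(N, i) = max(K - S_T, 0):
  V(2,0) = 0.000000; V(2,1) = 2.050000; V(2,2) = 17.084925
Backward induction: V(k, i) = exp(-r*dt) * [p * V(k+1, i) + (1-p) * V(k+1, i+1)].
  V(1,0) = exp(-r*dt) * [p*0.000000 + (1-p)*2.050000] = 1.058385
  V(1,1) = exp(-r*dt) * [p*2.050000 + (1-p)*17.084925] = 9.811887
  V(0,0) = exp(-r*dt) * [p*1.058385 + (1-p)*9.811887] = 5.577471


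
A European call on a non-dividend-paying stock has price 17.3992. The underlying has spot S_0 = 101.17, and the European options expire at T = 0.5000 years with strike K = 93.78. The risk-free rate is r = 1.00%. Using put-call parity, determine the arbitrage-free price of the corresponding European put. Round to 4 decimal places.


Put-call parity: C - P = S_0 * exp(-qT) - K * exp(-rT).
S_0 * exp(-qT) = 101.1700 * 1.00000000 = 101.17000000
K * exp(-rT) = 93.7800 * 0.99501248 = 93.31227030
P = C - S*exp(-qT) + K*exp(-rT)
P = 17.3992 - 101.17000000 + 93.31227030 = 9.5415

Answer: Put price = 9.5415


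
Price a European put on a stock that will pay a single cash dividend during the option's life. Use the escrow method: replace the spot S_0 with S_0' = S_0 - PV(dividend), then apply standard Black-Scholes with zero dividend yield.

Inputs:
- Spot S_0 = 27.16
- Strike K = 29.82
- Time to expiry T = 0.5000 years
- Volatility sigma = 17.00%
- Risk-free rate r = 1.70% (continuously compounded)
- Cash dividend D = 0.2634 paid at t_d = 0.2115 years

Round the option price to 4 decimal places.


Answer: Price = 3.0863

Derivation:
PV(D) = D * exp(-r * t_d) = 0.2634 * 0.99641096 = 0.26245465
S_0' = S_0 - PV(D) = 27.1600 - 0.26245465 = 26.89754535
d1 = (ln(S_0'/K) + (r + sigma^2/2)*T) / (sigma*sqrt(T)) = -0.72723252
d2 = d1 - sigma*sqrt(T) = -0.84744067
exp(-rT) = 0.99153602
N(-d1) = 0.76645824; N(-d2) = 0.80162523
P = K * exp(-rT) * N(-d2) - S_0' * N(-d1) = 29.8200 * 0.99153602 * 0.80162523 - 26.89754535 * 0.76645824 = 3.0863


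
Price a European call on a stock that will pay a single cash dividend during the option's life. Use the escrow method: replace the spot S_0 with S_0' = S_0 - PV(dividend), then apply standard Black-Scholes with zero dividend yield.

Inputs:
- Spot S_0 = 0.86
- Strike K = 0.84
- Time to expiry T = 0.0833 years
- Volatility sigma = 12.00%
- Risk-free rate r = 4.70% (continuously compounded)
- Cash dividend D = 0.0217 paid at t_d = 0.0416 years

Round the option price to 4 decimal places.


Answer: Price = 0.0124

Derivation:
PV(D) = D * exp(-r * t_d) = 0.0217 * 0.99804671 = 0.02165761
S_0' = S_0 - PV(D) = 0.8600 - 0.02165761 = 0.83834239
d1 = (ln(S_0'/K) + (r + sigma^2/2)*T) / (sigma*sqrt(T)) = 0.07332547
d2 = d1 - sigma*sqrt(T) = 0.03869139
exp(-rT) = 0.99609255
N(d1) = 0.52922644; N(d2) = 0.51543178
C = S_0' * N(d1) - K * exp(-rT) * N(d2) = 0.83834239 * 0.52922644 - 0.8400 * 0.99609255 * 0.51543178 = 0.0124


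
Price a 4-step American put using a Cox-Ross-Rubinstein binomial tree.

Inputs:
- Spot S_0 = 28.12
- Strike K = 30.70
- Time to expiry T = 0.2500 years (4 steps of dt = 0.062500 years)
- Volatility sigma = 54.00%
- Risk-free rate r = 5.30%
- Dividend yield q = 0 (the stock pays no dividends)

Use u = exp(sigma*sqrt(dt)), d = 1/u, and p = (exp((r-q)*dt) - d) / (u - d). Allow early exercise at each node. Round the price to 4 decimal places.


dt = T/N = 0.062500
u = exp(sigma*sqrt(dt)) = 1.144537; d = 1/u = 0.873716
p = (exp((r-q)*dt) - d) / (u - d) = 0.478553
Discount per step: exp(-r*dt) = 0.996693
Stock lattice S(k, i) with i counting down-moves:
  k=0: S(0,0) = 28.1200
  k=1: S(1,0) = 32.1844; S(1,1) = 24.5689
  k=2: S(2,0) = 36.8362; S(2,1) = 28.1200; S(2,2) = 21.4662
  k=3: S(3,0) = 42.1604; S(3,1) = 32.1844; S(3,2) = 24.5689; S(3,3) = 18.7554
  k=4: S(4,0) = 48.2541; S(4,1) = 36.8362; S(4,2) = 28.1200; S(4,3) = 21.4662; S(4,4) = 16.3869
Terminal payoffs V(N, i) = max(K - S_T, 0):
  V(4,0) = 0.000000; V(4,1) = 0.000000; V(4,2) = 2.580000; V(4,3) = 9.233769; V(4,4) = 14.313119
Backward induction: V(k, i) = exp(-r*dt) * [p * V(k+1, i) + (1-p) * V(k+1, i+1)]; then take max(V_cont, immediate exercise) for American.
  V(3,0) = exp(-r*dt) * [p*0.000000 + (1-p)*0.000000] = 0.000000; exercise = 0.000000; V(3,0) = max -> 0.000000
  V(3,1) = exp(-r*dt) * [p*0.000000 + (1-p)*2.580000] = 1.340885; exercise = 0.000000; V(3,1) = max -> 1.340885
  V(3,2) = exp(-r*dt) * [p*2.580000 + (1-p)*9.233769] = 6.029583; exercise = 6.131109; V(3,2) = max -> 6.131109
  V(3,3) = exp(-r*dt) * [p*9.233769 + (1-p)*14.313119] = 11.843087; exercise = 11.944612; V(3,3) = max -> 11.944612
  V(2,0) = exp(-r*dt) * [p*0.000000 + (1-p)*1.340885] = 0.696888; exercise = 0.000000; V(2,0) = max -> 0.696888
  V(2,1) = exp(-r*dt) * [p*1.340885 + (1-p)*6.131109] = 3.826039; exercise = 2.580000; V(2,1) = max -> 3.826039
  V(2,2) = exp(-r*dt) * [p*6.131109 + (1-p)*11.944612] = 9.132243; exercise = 9.233769; V(2,2) = max -> 9.233769
  V(1,0) = exp(-r*dt) * [p*0.696888 + (1-p)*3.826039] = 2.320875; exercise = 0.000000; V(1,0) = max -> 2.320875
  V(1,1) = exp(-r*dt) * [p*3.826039 + (1-p)*9.233769] = 6.623906; exercise = 6.131109; V(1,1) = max -> 6.623906
  V(0,0) = exp(-r*dt) * [p*2.320875 + (1-p)*6.623906] = 4.549583; exercise = 2.580000; V(0,0) = max -> 4.549583

Answer: Price = V(0,0) = 4.5496


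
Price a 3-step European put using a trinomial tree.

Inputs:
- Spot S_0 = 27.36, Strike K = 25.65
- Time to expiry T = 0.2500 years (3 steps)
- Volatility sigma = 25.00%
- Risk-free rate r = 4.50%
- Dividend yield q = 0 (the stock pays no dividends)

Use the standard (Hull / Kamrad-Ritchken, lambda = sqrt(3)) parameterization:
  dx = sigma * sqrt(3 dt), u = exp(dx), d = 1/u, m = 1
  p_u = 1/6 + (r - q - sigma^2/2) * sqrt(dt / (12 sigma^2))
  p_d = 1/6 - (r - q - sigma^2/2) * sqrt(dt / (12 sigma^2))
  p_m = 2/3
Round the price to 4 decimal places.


dt = T/N = 0.083333; dx = sigma*sqrt(3*dt) = 0.125000
u = exp(dx) = 1.133148; d = 1/u = 0.882497
p_u = 0.171250, p_m = 0.666667, p_d = 0.162083
Discount per step: exp(-r*dt) = 0.996257
Stock lattice S(k, j) with j the centered position index:
  k=0: S(0,+0) = 27.3600
  k=1: S(1,-1) = 24.1451; S(1,+0) = 27.3600; S(1,+1) = 31.0029
  k=2: S(2,-2) = 21.3080; S(2,-1) = 24.1451; S(2,+0) = 27.3600; S(2,+1) = 31.0029; S(2,+2) = 35.1309
  k=3: S(3,-3) = 18.8042; S(3,-2) = 21.3080; S(3,-1) = 24.1451; S(3,+0) = 27.3600; S(3,+1) = 31.0029; S(3,+2) = 35.1309; S(3,+3) = 39.8086
Terminal payoffs V(N, j) = max(K - S_T, 0):
  V(3,-3) = 6.845765; V(3,-2) = 4.342011; V(3,-1) = 1.504885; V(3,+0) = 0.000000; V(3,+1) = 0.000000; V(3,+2) = 0.000000; V(3,+3) = 0.000000
Backward induction: V(k, j) = exp(-r*dt) * [p_u * V(k+1, j+1) + p_m * V(k+1, j) + p_d * V(k+1, j-1)]
  V(2,-2) = exp(-r*dt) * [p_u*1.504885 + p_m*4.342011 + p_d*6.845765] = 4.246017
  V(2,-1) = exp(-r*dt) * [p_u*0.000000 + p_m*1.504885 + p_d*4.342011] = 1.700635
  V(2,+0) = exp(-r*dt) * [p_u*0.000000 + p_m*0.000000 + p_d*1.504885] = 0.243004
  V(2,+1) = exp(-r*dt) * [p_u*0.000000 + p_m*0.000000 + p_d*0.000000] = 0.000000
  V(2,+2) = exp(-r*dt) * [p_u*0.000000 + p_m*0.000000 + p_d*0.000000] = 0.000000
  V(1,-1) = exp(-r*dt) * [p_u*0.243004 + p_m*1.700635 + p_d*4.246017] = 1.856604
  V(1,+0) = exp(-r*dt) * [p_u*0.000000 + p_m*0.243004 + p_d*1.700635] = 0.436009
  V(1,+1) = exp(-r*dt) * [p_u*0.000000 + p_m*0.000000 + p_d*0.243004] = 0.039239
  V(0,+0) = exp(-r*dt) * [p_u*0.039239 + p_m*0.436009 + p_d*1.856604] = 0.596077

Answer: Price = V(0,0) = 0.5961


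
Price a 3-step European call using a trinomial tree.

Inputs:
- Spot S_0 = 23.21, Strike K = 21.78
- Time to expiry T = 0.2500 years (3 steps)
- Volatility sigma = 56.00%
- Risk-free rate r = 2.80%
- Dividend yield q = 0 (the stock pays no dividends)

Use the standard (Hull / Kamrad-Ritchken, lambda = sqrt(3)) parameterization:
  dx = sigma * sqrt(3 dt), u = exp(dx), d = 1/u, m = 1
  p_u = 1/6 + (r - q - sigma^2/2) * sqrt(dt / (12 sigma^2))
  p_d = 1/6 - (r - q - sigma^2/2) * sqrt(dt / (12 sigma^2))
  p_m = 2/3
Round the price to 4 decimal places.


dt = T/N = 0.083333; dx = sigma*sqrt(3*dt) = 0.280000
u = exp(dx) = 1.323130; d = 1/u = 0.755784
p_u = 0.147500, p_m = 0.666667, p_d = 0.185833
Discount per step: exp(-r*dt) = 0.997669
Stock lattice S(k, j) with j the centered position index:
  k=0: S(0,+0) = 23.2100
  k=1: S(1,-1) = 17.5417; S(1,+0) = 23.2100; S(1,+1) = 30.7098
  k=2: S(2,-2) = 13.2578; S(2,-1) = 17.5417; S(2,+0) = 23.2100; S(2,+1) = 30.7098; S(2,+2) = 40.6331
  k=3: S(3,-3) = 10.0200; S(3,-2) = 13.2578; S(3,-1) = 17.5417; S(3,+0) = 23.2100; S(3,+1) = 30.7098; S(3,+2) = 40.6331; S(3,+3) = 53.7629
Terminal payoffs V(N, j) = max(S_T - K, 0):
  V(3,-3) = 0.000000; V(3,-2) = 0.000000; V(3,-1) = 0.000000; V(3,+0) = 1.430000; V(3,+1) = 8.929843; V(3,+2) = 18.853109; V(3,+3) = 31.982878
Backward induction: V(k, j) = exp(-r*dt) * [p_u * V(k+1, j+1) + p_m * V(k+1, j) + p_d * V(k+1, j-1)]
  V(2,-2) = exp(-r*dt) * [p_u*0.000000 + p_m*0.000000 + p_d*0.000000] = 0.000000
  V(2,-1) = exp(-r*dt) * [p_u*1.430000 + p_m*0.000000 + p_d*0.000000] = 0.210433
  V(2,+0) = exp(-r*dt) * [p_u*8.929843 + p_m*1.430000 + p_d*0.000000] = 2.265194
  V(2,+1) = exp(-r*dt) * [p_u*18.853109 + p_m*8.929843 + p_d*1.430000] = 8.978829
  V(2,+2) = exp(-r*dt) * [p_u*31.982878 + p_m*18.853109 + p_d*8.929843] = 18.901521
  V(1,-1) = exp(-r*dt) * [p_u*2.265194 + p_m*0.210433 + p_d*0.000000] = 0.473299
  V(1,+0) = exp(-r*dt) * [p_u*8.978829 + p_m*2.265194 + p_d*0.210433] = 2.866915
  V(1,+1) = exp(-r*dt) * [p_u*18.901521 + p_m*8.978829 + p_d*2.265194] = 9.173379
  V(0,+0) = exp(-r*dt) * [p_u*9.173379 + p_m*2.866915 + p_d*0.473299] = 3.344492

Answer: Price = V(0,0) = 3.3445


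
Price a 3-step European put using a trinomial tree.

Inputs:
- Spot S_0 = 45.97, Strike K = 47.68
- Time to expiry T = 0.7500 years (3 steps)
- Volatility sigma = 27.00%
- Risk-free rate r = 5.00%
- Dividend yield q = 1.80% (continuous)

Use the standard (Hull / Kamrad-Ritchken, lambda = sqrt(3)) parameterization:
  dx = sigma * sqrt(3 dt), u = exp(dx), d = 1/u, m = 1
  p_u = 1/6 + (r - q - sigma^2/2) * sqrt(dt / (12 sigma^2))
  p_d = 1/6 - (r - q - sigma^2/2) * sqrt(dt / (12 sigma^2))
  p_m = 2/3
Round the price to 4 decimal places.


Answer: Price = V(0,0) = 4.4315

Derivation:
dt = T/N = 0.250000; dx = sigma*sqrt(3*dt) = 0.233827
u = exp(dx) = 1.263426; d = 1/u = 0.791499
p_u = 0.164288, p_m = 0.666667, p_d = 0.169046
Discount per step: exp(-r*dt) = 0.987578
Stock lattice S(k, j) with j the centered position index:
  k=0: S(0,+0) = 45.9700
  k=1: S(1,-1) = 36.3852; S(1,+0) = 45.9700; S(1,+1) = 58.0797
  k=2: S(2,-2) = 28.7988; S(2,-1) = 36.3852; S(2,+0) = 45.9700; S(2,+1) = 58.0797; S(2,+2) = 73.3794
  k=3: S(3,-3) = 22.7943; S(3,-2) = 28.7988; S(3,-1) = 36.3852; S(3,+0) = 45.9700; S(3,+1) = 58.0797; S(3,+2) = 73.3794; S(3,+3) = 92.7094
Terminal payoffs V(N, j) = max(K - S_T, 0):
  V(3,-3) = 24.885747; V(3,-2) = 18.881155; V(3,-1) = 11.294798; V(3,+0) = 1.710000; V(3,+1) = 0.000000; V(3,+2) = 0.000000; V(3,+3) = 0.000000
Backward induction: V(k, j) = exp(-r*dt) * [p_u * V(k+1, j+1) + p_m * V(k+1, j) + p_d * V(k+1, j-1)]
  V(2,-2) = exp(-r*dt) * [p_u*11.294798 + p_m*18.881155 + p_d*24.885747] = 18.418187
  V(2,-1) = exp(-r*dt) * [p_u*1.710000 + p_m*11.294798 + p_d*18.881155] = 10.865897
  V(2,+0) = exp(-r*dt) * [p_u*0.000000 + p_m*1.710000 + p_d*11.294798] = 3.011456
  V(2,+1) = exp(-r*dt) * [p_u*0.000000 + p_m*0.000000 + p_d*1.710000] = 0.285477
  V(2,+2) = exp(-r*dt) * [p_u*0.000000 + p_m*0.000000 + p_d*0.000000] = 0.000000
  V(1,-1) = exp(-r*dt) * [p_u*3.011456 + p_m*10.865897 + p_d*18.418187] = 10.717381
  V(1,+0) = exp(-r*dt) * [p_u*0.285477 + p_m*3.011456 + p_d*10.865897] = 3.843030
  V(1,+1) = exp(-r*dt) * [p_u*0.000000 + p_m*0.285477 + p_d*3.011456] = 0.690703
  V(0,+0) = exp(-r*dt) * [p_u*0.690703 + p_m*3.843030 + p_d*10.717381] = 4.431479


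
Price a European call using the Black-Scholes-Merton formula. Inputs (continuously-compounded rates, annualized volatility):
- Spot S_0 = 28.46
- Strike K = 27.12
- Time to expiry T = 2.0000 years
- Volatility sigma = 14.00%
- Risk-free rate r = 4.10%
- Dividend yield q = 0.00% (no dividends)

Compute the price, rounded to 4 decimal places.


Answer: Price = 4.2827

Derivation:
d1 = (ln(S/K) + (r - q + 0.5*sigma^2) * T) / (sigma * sqrt(T)) = 0.75674633
d2 = d1 - sigma * sqrt(T) = 0.55875643
exp(-rT) = 0.92127196; exp(-qT) = 1.00000000
C = S_0 * exp(-qT) * N(d1) - K * exp(-rT) * N(d2)
N(d1) = 0.77539907; N(d2) = 0.71183602
C = 28.4600 * 1.00000000 * 0.77539907 - 27.1200 * 0.92127196 * 0.71183602 = 4.2827


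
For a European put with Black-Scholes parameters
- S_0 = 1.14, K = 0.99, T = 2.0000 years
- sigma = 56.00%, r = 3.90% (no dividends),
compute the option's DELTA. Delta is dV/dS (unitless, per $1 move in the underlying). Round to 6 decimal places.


d1 = 0.6726083018; d2 = -0.1193512931
phi(d1) = 0.3181795296; exp(-qT) = 1.0000000000; exp(-rT) = 0.9249644265
N(-d1) = 0.2505982594
Delta = -exp(-qT) * N(-d1) = -1.0000000000 * 0.2505982594 = -0.250598

Answer: Delta = -0.250598


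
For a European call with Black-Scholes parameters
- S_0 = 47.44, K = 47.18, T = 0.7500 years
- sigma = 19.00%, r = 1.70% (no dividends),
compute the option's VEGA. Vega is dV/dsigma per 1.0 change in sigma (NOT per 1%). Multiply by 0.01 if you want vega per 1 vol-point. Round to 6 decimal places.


d1 = 0.1931581888; d2 = 0.0286133621
phi(d1) = 0.3915689834; exp(-qT) = 1.0000000000; exp(-rT) = 0.9873309369
Vega = S * exp(-qT) * phi(d1) * sqrt(T) = 47.4400 * 1.0000000000 * 0.3915689834 * 0.8660254038 = 16.087316

Answer: Vega = 16.087316


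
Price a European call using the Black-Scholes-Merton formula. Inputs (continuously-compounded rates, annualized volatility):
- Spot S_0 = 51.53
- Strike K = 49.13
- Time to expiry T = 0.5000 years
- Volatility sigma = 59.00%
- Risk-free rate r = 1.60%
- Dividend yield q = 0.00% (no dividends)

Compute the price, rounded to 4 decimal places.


Answer: Price = 9.7524

Derivation:
d1 = (ln(S/K) + (r - q + 0.5*sigma^2) * T) / (sigma * sqrt(T)) = 0.34209422
d2 = d1 - sigma * sqrt(T) = -0.07509878
exp(-rT) = 0.99203191; exp(-qT) = 1.00000000
C = S_0 * exp(-qT) * N(d1) - K * exp(-rT) * N(d2)
N(d1) = 0.63386001; N(d2) = 0.47006806
C = 51.5300 * 1.00000000 * 0.63386001 - 49.1300 * 0.99203191 * 0.47006806 = 9.7524


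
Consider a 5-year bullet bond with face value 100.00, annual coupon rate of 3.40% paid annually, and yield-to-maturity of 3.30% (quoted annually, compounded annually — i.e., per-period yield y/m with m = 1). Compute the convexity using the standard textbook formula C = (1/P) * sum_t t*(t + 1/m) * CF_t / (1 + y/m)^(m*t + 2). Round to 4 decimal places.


Answer: Convexity = 25.7442

Derivation:
Coupon per period c = face * coupon_rate / m = 3.400000
Periods per year m = 1; per-period yield y/m = 0.033000
Number of cashflows N = 5
Cashflows (t years, CF_t, discount factor 1/(1+y/m)^(m*t), PV):
  t = 1.0000: CF_t = 3.400000, DF = 0.968054, PV = 3.291384
  t = 2.0000: CF_t = 3.400000, DF = 0.937129, PV = 3.186238
  t = 3.0000: CF_t = 3.400000, DF = 0.907192, PV = 3.084452
  t = 4.0000: CF_t = 3.400000, DF = 0.878211, PV = 2.985916
  t = 5.0000: CF_t = 103.400000, DF = 0.850156, PV = 87.906083
Price P = sum_t PV_t = 100.454074
Convexity numerator sum_t t*(t + 1/m) * CF_t / (1+y/m)^(m*t + 2):
  t = 1.0000: term = 6.168903
  t = 2.0000: term = 17.915498
  t = 3.0000: term = 34.686346
  t = 4.0000: term = 55.963773
  t = 5.0000: term = 2471.380086
Convexity = (1/P) * sum = 2586.114606 / 100.454074 = 25.744248


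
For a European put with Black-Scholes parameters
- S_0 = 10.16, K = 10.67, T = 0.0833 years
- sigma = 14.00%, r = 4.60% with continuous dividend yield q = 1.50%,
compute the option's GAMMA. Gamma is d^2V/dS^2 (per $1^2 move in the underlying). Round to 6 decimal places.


d1 = -1.1280129765; d2 = -1.1684194117
phi(d1) = 0.2111587263; exp(-qT) = 0.9987512803; exp(-rT) = 0.9961755320
Gamma = exp(-qT) * phi(d1) / (S * sigma * sqrt(T)) = 0.9987512803 * 0.2111587263 / (10.1600 * 0.1400 * 0.2886173938) = 0.513715

Answer: Gamma = 0.513715


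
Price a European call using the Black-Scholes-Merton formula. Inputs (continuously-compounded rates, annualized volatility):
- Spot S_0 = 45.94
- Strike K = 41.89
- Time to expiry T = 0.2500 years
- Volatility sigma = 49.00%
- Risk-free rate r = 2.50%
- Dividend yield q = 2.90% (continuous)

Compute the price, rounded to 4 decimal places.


Answer: Price = 6.5324

Derivation:
d1 = (ln(S/K) + (r - q + 0.5*sigma^2) * T) / (sigma * sqrt(T)) = 0.49510842
d2 = d1 - sigma * sqrt(T) = 0.25010842
exp(-rT) = 0.99376949; exp(-qT) = 0.99277622
C = S_0 * exp(-qT) * N(d1) - K * exp(-rT) * N(d2)
N(d1) = 0.68973820; N(d2) = 0.59874825
C = 45.9400 * 0.99277622 * 0.68973820 - 41.8900 * 0.99376949 * 0.59874825 = 6.5324


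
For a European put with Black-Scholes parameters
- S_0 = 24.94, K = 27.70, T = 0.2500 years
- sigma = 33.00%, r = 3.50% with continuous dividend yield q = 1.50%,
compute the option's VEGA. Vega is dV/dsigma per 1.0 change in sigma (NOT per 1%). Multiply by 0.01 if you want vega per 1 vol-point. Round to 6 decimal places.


d1 = -0.5233149875; d2 = -0.6883149875
phi(d1) = 0.3478903896; exp(-qT) = 0.9962570225; exp(-rT) = 0.9912881698
Vega = S * exp(-qT) * phi(d1) * sqrt(T) = 24.9400 * 0.9962570225 * 0.3478903896 * 0.5000000000 = 4.321955

Answer: Vega = 4.321955


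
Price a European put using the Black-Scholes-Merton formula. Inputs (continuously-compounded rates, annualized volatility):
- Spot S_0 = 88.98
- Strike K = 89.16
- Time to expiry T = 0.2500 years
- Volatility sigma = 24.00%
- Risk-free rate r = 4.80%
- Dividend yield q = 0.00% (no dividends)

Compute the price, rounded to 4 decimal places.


Answer: Price = 3.8089

Derivation:
d1 = (ln(S/K) + (r - q + 0.5*sigma^2) * T) / (sigma * sqrt(T)) = 0.14315931
d2 = d1 - sigma * sqrt(T) = 0.02315931
exp(-rT) = 0.98807171; exp(-qT) = 1.00000000
P = K * exp(-rT) * N(-d2) - S_0 * exp(-qT) * N(-d1)
N(-d1) = 0.44308218; N(-d2) = 0.49076160
P = 89.1600 * 0.98807171 * 0.49076160 - 88.9800 * 1.00000000 * 0.44308218 = 3.8089


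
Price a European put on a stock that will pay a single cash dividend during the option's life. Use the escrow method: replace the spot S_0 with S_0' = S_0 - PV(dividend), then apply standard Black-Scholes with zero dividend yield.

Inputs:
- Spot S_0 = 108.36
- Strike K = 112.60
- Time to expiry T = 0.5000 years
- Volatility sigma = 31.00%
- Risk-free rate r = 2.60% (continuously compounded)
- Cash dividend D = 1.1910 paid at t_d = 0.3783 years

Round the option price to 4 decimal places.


PV(D) = D * exp(-r * t_d) = 1.1910 * 0.99021241 = 1.17934298
S_0' = S_0 - PV(D) = 108.3600 - 1.17934298 = 107.18065702
d1 = (ln(S_0'/K) + (r + sigma^2/2)*T) / (sigma*sqrt(T)) = -0.05611655
d2 = d1 - sigma*sqrt(T) = -0.27531965
exp(-rT) = 0.98708414
N(-d1) = 0.52237552; N(-d2) = 0.60846467
P = K * exp(-rT) * N(-d2) - S_0' * N(-d1) = 112.6000 * 0.98708414 * 0.60846467 - 107.18065702 * 0.52237552 = 11.6397

Answer: Price = 11.6397
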